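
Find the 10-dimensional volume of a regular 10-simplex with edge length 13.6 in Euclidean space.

For a regular n-simplex with edge a, V = (a^n / n!)·√((n+1)/2^n). With a=13.6, n=10: V ≈ 6182.62.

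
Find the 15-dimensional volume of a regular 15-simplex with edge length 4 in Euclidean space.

V_15 = √(16) · 4^15 / (15! · 2^(15/2)) ≈ 1.81441e-05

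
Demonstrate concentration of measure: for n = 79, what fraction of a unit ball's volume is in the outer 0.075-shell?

1 - (1-0.075)^79 ≈ 0.997886 ≈ 99.79%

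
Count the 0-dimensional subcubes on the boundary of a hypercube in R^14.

An n-cube has C(n,k)·2^(n-k) k-faces. Here C(14,0)·2^14 = 1·16384 = 16384.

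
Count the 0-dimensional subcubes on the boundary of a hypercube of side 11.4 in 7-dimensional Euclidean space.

Choose 0 of 7 axes to span the face (C(7,0) = 1 way), then fix each of the remaining 7 coordinates at one of its two extreme values (2^7 = 128 ways): 1·128 = 128.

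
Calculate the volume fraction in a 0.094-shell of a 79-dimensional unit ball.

Shell fraction = 1 - (1-0.094)^79 ≈ 0.99959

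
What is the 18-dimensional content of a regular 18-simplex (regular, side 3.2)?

Volume = 3.2^18 · √(19/2^18) / 18! ≈ 1.64613e-09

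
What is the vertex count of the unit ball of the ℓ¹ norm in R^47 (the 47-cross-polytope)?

The 47-dimensional cross-polytope has 2n = 2·47 = 94 vertices.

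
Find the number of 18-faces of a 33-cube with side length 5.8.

f_18(33-cube) = (33 choose 18) · 2^15 = 33985603829760.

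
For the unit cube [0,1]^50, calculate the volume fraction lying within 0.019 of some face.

The inner cube has side 1-2·0.019 = 0.962 and volume (0.962)^50 ≈ 0.1441, so the shell holds 0.85587 of the volume.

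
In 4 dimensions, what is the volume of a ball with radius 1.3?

Volume = π^{4/2}·(1.3)^4/Γ(3) ≈ 14.0943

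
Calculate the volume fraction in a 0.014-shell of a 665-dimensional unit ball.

Shell fraction = 1 - (1-0.014)^665 ≈ 0.999915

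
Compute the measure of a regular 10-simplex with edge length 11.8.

Volume = 11.8^10 · √(11/2^10) / 10! ≈ 1494.87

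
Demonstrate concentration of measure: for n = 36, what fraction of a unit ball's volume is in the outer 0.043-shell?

1 - (1-0.043)^36 ≈ 0.794492 ≈ 79.45%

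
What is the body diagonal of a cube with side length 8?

||(8,8,...,8)|| = √(3)·8 ≈ 13.8564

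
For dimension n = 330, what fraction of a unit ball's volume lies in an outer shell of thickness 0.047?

1 - (1-0.047)^330 ≈ 0.9999998739 ≈ 99.999987%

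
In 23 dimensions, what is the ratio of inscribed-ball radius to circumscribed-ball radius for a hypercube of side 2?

For an n-cube of any side s, the inradius is s/2 and the circumradius is s√n/2, so the ratio is 1/√23 ≈ 0.208514.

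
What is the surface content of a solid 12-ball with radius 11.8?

S_12(11.8) = 2·π^(12/2)·(11.8)^11 / Γ(12/2) ≈ 9.89578e+12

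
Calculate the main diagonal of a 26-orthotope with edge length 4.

Diagonal = √26 · 4 ≈ 20.3961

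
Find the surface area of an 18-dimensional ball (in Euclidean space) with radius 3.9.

S = n·V_n(r)/r = 18·V_18(3.9)/3.9 (volume-to-surface relation), giving 1.6518e+10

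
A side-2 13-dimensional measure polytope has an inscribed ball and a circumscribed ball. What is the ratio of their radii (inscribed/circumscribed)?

r_in = 2/2 (half the side); r_out = 2√13/2 (half the diagonal). Ratio = 1/√13 ≈ 0.27735.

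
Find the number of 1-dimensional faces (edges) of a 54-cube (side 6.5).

Number of 1-faces = C(54,1)·2^(54-1) = 54·9007199254740992 = 486388759756013568.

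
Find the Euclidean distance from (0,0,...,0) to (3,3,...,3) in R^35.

||(3,3,...,3)|| = √(35)·3 ≈ 17.7482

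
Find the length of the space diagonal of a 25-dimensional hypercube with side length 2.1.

Diagonal = √25 · 2.1 = 10.5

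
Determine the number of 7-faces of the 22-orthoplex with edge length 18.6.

Number of 7-faces = 2^(7+1) · C(22,7+1) = 256 · 319770 = 81861120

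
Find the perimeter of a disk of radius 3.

S_2(3) = 2·π^(2/2)·(3)^1 / Γ(2/2) = 2πr = 2π·3 ≈ 18.8496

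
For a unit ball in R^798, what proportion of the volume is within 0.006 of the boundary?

Shell fraction = 1 - (1-0.006)^798 ≈ 0.99179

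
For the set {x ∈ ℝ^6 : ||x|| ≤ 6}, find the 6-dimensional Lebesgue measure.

V = 7776·π^3 ≈ 241105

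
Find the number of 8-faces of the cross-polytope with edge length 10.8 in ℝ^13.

f_8(13-orthoplex) = 2^9 · (13 choose 9) = 366080.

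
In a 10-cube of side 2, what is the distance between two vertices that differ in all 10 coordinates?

Diagonal = √10 · 2 ≈ 6.32456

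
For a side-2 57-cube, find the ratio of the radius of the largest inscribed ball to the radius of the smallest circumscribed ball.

Ratio = (s/2)/(s√57/2) = 57^(-1/2) ≈ 0.132453.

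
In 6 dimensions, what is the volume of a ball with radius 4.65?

The n-ball volume is π^(n/2)·r^n/Γ(n/2+1). With n=6, r=4.65: V ≈ 52241.6.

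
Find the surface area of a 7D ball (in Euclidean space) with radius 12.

S = n·V_n(r)/r = 7·V_7(12)/12 (volume-to-surface relation), giving 15925248·π^3/5 ≈ 9.87565e+07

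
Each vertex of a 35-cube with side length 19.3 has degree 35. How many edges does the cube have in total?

The 35-cube has n·2^(n-1) = 35·2^34 = 35·17179869184 = 601295421440 edges.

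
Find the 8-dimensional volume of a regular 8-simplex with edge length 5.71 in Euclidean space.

For a regular n-simplex with edge a, V = (a^n / n!)·√((n+1)/2^n). With a=5.71, n=8: V ≈ 5.25496.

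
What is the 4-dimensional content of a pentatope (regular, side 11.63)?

V = (11.63^4 / 4!) · √((4+1) / 2^4) ≈ 426.121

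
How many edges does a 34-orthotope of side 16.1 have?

Each of the 2^34 = 17179869184 vertices has degree 34; total edges = 34·2^34/2 = 292057776128.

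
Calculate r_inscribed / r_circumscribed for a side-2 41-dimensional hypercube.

For an n-cube of any side s, the inradius is s/2 and the circumradius is s√n/2, so the ratio is 1/√41 ≈ 0.156174.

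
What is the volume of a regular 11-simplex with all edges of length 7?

V = (7^11 / 11!) · √((11+1) / 2^11) ≈ 3.79183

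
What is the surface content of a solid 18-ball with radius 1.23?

S_18(1.23) = 2·π^(18/2)·(1.23)^17 / Γ(18/2) ≈ 49.9166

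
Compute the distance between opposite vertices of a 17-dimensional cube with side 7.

The space diagonal of an n-cube of side s is s√n. Here 7·√17 ≈ 28.8617.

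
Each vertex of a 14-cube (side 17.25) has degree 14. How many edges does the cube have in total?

The 14-cube has n·2^(n-1) = 14·2^13 = 14·8192 = 114688 edges.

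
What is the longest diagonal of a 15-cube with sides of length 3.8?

||(3.8,3.8,...,3.8)|| = √(15)·3.8 ≈ 14.7173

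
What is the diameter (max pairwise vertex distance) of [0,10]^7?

||(10,10,...,10)|| = √(7)·10 ≈ 26.4575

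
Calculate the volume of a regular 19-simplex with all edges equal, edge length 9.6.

Volume = 9.6^19 · √(20/2^19) / 19! ≈ 0.23377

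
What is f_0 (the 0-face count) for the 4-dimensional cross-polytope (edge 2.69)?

An n-cross-polytope has 2^(k+1)·C(n,k+1) k-faces. Here 2^1·C(4,1) = 2·4 = 8.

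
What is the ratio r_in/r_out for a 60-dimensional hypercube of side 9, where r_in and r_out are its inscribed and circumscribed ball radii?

r_in = 9/2 (half the side); r_out = 9√60/2 (half the diagonal). Ratio = 1/√60 ≈ 0.129099.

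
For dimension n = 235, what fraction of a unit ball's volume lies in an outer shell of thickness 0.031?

1 - (1-0.031)^235 ≈ 0.999389 ≈ 99.94%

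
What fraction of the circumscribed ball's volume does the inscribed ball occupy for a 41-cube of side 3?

V_in/V_out = n^(-n/2) = 41^(-41/2) ≈ 8.66824e-34.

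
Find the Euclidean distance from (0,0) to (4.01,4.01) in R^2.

Diagonal = √2 · 4.01 ≈ 5.671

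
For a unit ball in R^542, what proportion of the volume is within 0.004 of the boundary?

V(inner)/V(outer) = ((1-0.004)/1)^542 ≈ 0.1139, so the shell fraction is 0.88609.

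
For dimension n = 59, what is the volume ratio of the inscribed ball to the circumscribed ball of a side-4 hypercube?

V_in / V_out = (r_in/r_out)^59 = (1/√59)^59 = 59^(-59/2) ≈ 5.75262e-53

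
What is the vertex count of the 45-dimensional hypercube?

An n-cube has 2^n vertices; for n = 45 that is 2^45 = 35184372088832.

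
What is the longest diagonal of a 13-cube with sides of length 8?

Diagonal = √13 · 8 ≈ 28.8444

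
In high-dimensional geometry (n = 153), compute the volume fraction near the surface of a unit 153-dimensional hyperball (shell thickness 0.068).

1 - (1-0.068)^153 ≈ 0.999979 ≈ 99.997908%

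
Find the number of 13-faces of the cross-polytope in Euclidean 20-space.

An n-cross-polytope has 2^(k+1)·C(n,k+1) k-faces. Here 2^14·C(20,14) = 16384·38760 = 635043840.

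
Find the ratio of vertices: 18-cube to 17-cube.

The 18-cube has 2^18 = 262144 vertices. The 17-cube has 2^17 = 131072 vertices. Ratio: 262144/131072 = 2.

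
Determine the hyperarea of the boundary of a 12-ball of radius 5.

S = n·V_n(r)/r = 12·V_12(5)/5 (volume-to-surface relation), giving 9765625·π^6/12 ≈ 7.82381e+08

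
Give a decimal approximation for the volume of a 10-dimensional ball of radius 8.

Volume = π^{10/2}·(8)^10/Γ(6) = 134217728·π^5/15 ≈ 2.73822e+09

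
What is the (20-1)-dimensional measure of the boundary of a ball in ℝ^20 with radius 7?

S = n·V_n(r)/r = 20·V_20(7)/7 (volume-to-surface relation), giving 1628413597910449·π^10/25920 ≈ 5.8834e+15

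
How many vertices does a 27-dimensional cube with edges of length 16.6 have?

The 27-cube has 2^27 = 134217728 vertices.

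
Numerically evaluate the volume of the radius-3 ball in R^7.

Volume = π^{7/2}·(3)^7/Γ(9/2) = 11664·π^3/35 ≈ 10333.1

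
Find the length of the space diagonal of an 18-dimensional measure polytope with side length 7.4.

The space diagonal of an n-cube of side s is s√n. Here 7.4·√18 ≈ 31.3955.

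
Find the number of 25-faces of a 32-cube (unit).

f_25(32-cube) = (32 choose 25) · 2^7 = 430829568.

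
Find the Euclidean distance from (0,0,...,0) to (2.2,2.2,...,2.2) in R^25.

||(2.2,2.2,...,2.2)|| = √(25)·2.2 = 11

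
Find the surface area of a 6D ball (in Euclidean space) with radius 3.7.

|∂B_6(3.7)| ≈ 21501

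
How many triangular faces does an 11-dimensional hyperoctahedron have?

An n-cross-polytope has 2^(k+1)·C(n,k+1) k-faces. Here 2^3·C(11,3) = 8·165 = 1320.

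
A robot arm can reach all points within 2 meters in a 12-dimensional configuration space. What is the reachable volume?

V_12(2) = π^(12/2) · (2)^12 / Γ(12/2 + 1) = 256·π^6/45 ≈ 5469.24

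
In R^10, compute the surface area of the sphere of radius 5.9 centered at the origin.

|∂B_10(5.9)| ≈ 2.20921e+08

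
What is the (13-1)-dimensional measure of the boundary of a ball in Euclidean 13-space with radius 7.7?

|∂B_13(7.7)| ≈ 5.14249e+11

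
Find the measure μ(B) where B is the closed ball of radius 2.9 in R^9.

The n-ball volume is π^(n/2)·r^n/Γ(n/2+1). With n=9, r=2.9: V ≈ 47852.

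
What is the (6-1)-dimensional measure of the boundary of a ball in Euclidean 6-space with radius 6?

S_6(6) = 2·π^(6/2)·(6)^5 / Γ(6/2) = 7776·π^3 ≈ 241105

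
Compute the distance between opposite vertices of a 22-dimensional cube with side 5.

||(5,5,...,5)|| = √(22)·5 ≈ 23.4521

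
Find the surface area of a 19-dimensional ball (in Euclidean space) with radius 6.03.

|∂B_19(6.03)| ≈ 9.8413e+13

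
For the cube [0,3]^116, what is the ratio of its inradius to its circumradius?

For an n-cube of any side s, the inradius is s/2 and the circumradius is s√n/2, so the ratio is 1/√116 ≈ 0.0928477.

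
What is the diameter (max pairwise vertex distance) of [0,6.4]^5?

||(6.4,6.4,...,6.4)|| = √(5)·6.4 ≈ 14.3108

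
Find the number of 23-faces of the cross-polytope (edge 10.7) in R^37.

An n-cross-polytope has 2^(k+1)·C(n,k+1) k-faces. Here 2^24·C(37,24) = 16777216·3562467300 = 59768283385036800.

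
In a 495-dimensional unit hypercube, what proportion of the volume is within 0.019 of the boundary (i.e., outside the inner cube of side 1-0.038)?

1 - (1 - 2·0.019)^495 = 1 - 0.962^495 ≈ 0.9999999953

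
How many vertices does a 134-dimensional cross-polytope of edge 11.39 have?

An n-cross-polytope has 2n vertices; here n = 134, giving 268.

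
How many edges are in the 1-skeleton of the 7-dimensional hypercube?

Each of the 2^7 = 128 vertices has degree 7; total edges = 7·2^7/2 = 448.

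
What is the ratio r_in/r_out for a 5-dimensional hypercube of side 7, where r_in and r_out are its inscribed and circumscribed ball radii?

r_in / r_out = (7/2) / (7√5/2) = 1/√5 ≈ 0.447214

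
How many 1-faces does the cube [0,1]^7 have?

Each of the 2^7 = 128 vertices has degree 7; total edges = 7·2^7/2 = 448.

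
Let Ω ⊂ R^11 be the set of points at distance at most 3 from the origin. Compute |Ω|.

V = 419904·π^5/385 ≈ 333763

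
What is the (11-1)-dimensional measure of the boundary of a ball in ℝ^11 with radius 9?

S = n·V_n(r)/r = 11·V_11(9)/9 (volume-to-surface relation), giving 8264970432·π^5/35 ≈ 7.22641e+10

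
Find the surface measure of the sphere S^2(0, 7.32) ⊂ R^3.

S_3(7.32) = 2·π^(3/2)·(7.32)^2 / Γ(3/2) = 4πr² = 4π·(7.32)² ≈ 673.336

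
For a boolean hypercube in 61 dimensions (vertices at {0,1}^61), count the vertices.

The 61-cube has 2^61 = 2305843009213693952 vertices.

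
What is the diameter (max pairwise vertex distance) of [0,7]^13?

||(7,7,...,7)|| = √(13)·7 ≈ 25.2389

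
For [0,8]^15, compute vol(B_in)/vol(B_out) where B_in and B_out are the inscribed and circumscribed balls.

The radii are 8/2 and 8√15/2, so the volume ratio is (1/√15)^15 = 15^{-15/2} ≈ 1.51118e-09.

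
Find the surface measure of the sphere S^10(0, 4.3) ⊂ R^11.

|∂B_11(4.3)| ≈ 4.47901e+07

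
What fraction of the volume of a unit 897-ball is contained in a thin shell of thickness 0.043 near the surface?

Shell fraction = 1 - (1-0.043)^897 ≈ 1 - 7.551e-18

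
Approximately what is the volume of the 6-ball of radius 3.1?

Volume = π^{6/2}·(3.1)^6/Γ(4) ≈ 4586.36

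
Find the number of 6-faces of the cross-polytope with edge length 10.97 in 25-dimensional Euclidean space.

Number of 6-faces = 2^(6+1) · C(25,6+1) = 128 · 480700 = 61529600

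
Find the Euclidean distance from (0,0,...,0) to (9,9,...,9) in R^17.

d = √(9² + 9² + ... + 9²) [17 terms] = √(17·9²) = 9√17 ≈ 37.108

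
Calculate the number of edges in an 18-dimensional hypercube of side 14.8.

Number of 1-faces = C(18,1)·2^(18-1) = 18·131072 = 2359296.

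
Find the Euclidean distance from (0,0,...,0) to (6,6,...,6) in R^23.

Diagonal = √23 · 6 ≈ 28.775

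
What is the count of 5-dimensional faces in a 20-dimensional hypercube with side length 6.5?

Choose 5 of 20 axes to span the face (C(20,5) = 15504 ways), then fix each of the remaining 15 coordinates at one of its two extreme values (2^15 = 32768 ways): 15504·32768 = 508035072.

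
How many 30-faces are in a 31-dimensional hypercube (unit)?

Choose 30 of 31 axes to span the face (C(31,30) = 31 ways), then fix each of the remaining 1 coordinate at one of its two extreme values (2^1 = 2 ways): 31·2 = 62.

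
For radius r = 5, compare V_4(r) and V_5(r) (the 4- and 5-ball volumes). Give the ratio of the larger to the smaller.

V_4(5) ≈ 3084.25, V_5(5) ≈ 16449.3. The 5-ball is larger by a factor of 5.333.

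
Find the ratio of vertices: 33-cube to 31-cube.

The 33-cube has 2^33 = 8589934592 vertices. The 31-cube has 2^31 = 2147483648 vertices. Ratio: 8589934592/2147483648 = 4.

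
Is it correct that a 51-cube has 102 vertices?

False. The 51-cube has 2^51 = 2251799813685248 vertices.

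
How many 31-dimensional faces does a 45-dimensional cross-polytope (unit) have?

Each 31-face is the convex hull of 32 vertices, one chosen as ±e_i from each of 32 distinct axes: 2^32·C(45,32) = 313559280253214392320.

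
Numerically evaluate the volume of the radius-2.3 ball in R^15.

The n-ball volume is π^(n/2)·r^n/Γ(n/2+1). With n=15, r=2.3: V ≈ 101706.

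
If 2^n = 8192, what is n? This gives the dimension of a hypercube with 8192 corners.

The n-cube has 2^n vertices, and 8192 = 2^13, so n = 13.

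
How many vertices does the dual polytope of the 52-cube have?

The 52-dimensional cross-polytope has 2n = 2·52 = 104 vertices.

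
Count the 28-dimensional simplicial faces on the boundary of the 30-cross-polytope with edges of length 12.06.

An n-cross-polytope has 2^(k+1)·C(n,k+1) k-faces. Here 2^29·C(30,29) = 536870912·30 = 16106127360.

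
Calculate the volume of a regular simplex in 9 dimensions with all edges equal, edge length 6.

For a regular n-simplex with edge a, V = (a^n / n!)·√((n+1)/2^n). With a=6, n=9: V ≈ 3.88118.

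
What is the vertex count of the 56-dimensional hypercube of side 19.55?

Each vertex is a binary string of length 56, so there are 2^56 = 72057594037927936.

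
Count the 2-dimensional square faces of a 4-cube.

An n-cube has C(n,k)·2^(n-k) k-faces. Here C(4,2)·2^2 = 6·4 = 24.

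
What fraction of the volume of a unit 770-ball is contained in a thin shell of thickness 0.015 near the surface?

V(inner)/V(outer) = ((1-0.015)/1)^770 ≈ 8.829e-06, so the shell fraction is 0.999991.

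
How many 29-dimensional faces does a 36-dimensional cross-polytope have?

Number of 29-faces = 2^(29+1) · C(36,29+1) = 1073741824 · 1947792 = 2091425734852608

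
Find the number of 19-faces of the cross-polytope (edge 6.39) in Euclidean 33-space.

f_19(33-orthoplex) = 2^20 · (33 choose 20) = 601008572989440.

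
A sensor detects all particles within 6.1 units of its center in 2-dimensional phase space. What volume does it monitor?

The n-ball volume is π^(n/2)·r^n/Γ(n/2+1). With n=2, r=6.1: V ≈ 116.899.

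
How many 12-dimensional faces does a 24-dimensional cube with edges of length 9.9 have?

Choose 12 of 24 axes to span the face (C(24,12) = 2704156 ways), then fix each of the remaining 12 coordinates at one of its two extreme values (2^12 = 4096 ways): 2704156·4096 = 11076222976.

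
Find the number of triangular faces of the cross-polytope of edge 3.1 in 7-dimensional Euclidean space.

Number of 2-faces = 2^(2+1) · C(7,2+1) = 8 · 35 = 280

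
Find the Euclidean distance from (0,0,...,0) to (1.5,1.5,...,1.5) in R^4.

d = √(1.5² + 1.5² + ... + 1.5²) [4 terms] = √(4·1.5²) = 1.5√4 = 3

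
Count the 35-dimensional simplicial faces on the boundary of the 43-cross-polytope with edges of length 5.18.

f_35(43-orthoplex) = 2^36 · (43 choose 36) = 2214424252361211904.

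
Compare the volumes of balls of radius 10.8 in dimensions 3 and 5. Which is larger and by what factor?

V_3(10.8) ≈ 5276.67, V_5(10.8) ≈ 773423. The 5-ball is larger by a factor of 146.6.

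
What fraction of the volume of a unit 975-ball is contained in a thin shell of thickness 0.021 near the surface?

V(inner)/V(outer) = ((1-0.021)/1)^975 ≈ 1.031e-09, so the shell fraction is 0.999999999.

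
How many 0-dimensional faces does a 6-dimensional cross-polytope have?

f_0(6-orthoplex) = 2^1 · (6 choose 1) = 12.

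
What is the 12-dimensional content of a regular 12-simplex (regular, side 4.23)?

V_12 = √(13) · 4.23^12 / (12! · 2^(12/2)) ≈ 0.00385957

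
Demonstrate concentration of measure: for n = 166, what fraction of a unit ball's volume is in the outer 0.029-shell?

1 - (1-0.029)^166 ≈ 0.992442 ≈ 99.24%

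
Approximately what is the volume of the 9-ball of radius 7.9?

V_9(7.9) = π^(9/2) · (7.9)^9 / Γ(9/2 + 1) ≈ 3.95332e+08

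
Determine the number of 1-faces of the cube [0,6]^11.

Number of 1-faces = C(11,1) · 2^(11-1) = 11 · 1024 = 11264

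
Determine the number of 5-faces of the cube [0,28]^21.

Number of 5-faces = C(21,5) · 2^(21-5) = 20349 · 65536 = 1333592064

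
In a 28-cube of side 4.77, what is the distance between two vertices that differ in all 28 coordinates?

Diagonal = √28 · 4.77 ≈ 25.2405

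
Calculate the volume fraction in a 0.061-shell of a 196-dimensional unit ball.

Shell fraction = 1 - (1-0.061)^196 ≈ 0.9999956101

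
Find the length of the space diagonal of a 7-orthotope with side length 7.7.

The space diagonal of an n-cube of side s is s√n. Here 7.7·√7 ≈ 20.3723.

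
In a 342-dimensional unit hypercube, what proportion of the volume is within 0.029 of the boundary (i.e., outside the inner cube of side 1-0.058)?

1 - (1 - 2·0.029)^342 = 1 - 0.942^342 ≈ 0.9999999987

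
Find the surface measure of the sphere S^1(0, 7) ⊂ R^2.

The surface area of an n-ball is 2π^(n/2) r^(n-1) / Γ(n/2). For n=2, r=7: 2πr = 2π·7 ≈ 43.9823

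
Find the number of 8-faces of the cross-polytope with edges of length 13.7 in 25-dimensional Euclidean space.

Number of 8-faces = 2^(8+1) · C(25,8+1) = 512 · 2042975 = 1046003200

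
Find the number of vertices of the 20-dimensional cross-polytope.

The 20-dimensional cross-polytope has 2n = 2·20 = 40 vertices.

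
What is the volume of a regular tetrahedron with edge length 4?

Volume = (√2/12) · 4³ = 7.54247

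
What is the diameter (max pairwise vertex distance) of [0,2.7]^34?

The space diagonal of an n-cube of side s is s√n. Here 2.7·√34 ≈ 15.7436.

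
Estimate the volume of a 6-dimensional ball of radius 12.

V_6(12) = π^(6/2) · (12)^6 / Γ(6/2 + 1) = 497664·π^3 ≈ 1.54307e+07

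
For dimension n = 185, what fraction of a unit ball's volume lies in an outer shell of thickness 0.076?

1 - (1-0.076)^185 ≈ 0.999999554 ≈ 99.999955%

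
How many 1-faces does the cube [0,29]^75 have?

The 75-cube has n·2^(n-1) = 75·2^74 = 75·18889465931478580854784 = 1416709944860893564108800 edges.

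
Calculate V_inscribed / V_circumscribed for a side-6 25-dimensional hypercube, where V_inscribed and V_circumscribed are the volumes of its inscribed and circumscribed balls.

V_in / V_out = (r_in/r_out)^25 = (1/√25)^25 = 25^(-25/2) ≈ 3.35544e-18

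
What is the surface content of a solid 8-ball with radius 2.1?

S_8(2.1) = 2·π^(8/2)·(2.1)^7 / Γ(8/2) ≈ 5848.08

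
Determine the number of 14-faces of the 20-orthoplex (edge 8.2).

f_14(20-orthoplex) = 2^15 · (20 choose 15) = 508035072.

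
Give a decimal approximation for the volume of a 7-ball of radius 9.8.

Volume = π^{7/2}·(9.8)^7/Γ(9/2) ≈ 4.10169e+07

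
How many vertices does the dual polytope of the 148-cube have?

Number of vertices = 2n = 296.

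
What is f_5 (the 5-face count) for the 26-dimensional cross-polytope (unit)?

An n-cross-polytope has 2^(k+1)·C(n,k+1) k-faces. Here 2^6·C(26,6) = 64·230230 = 14734720.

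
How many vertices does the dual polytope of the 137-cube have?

The 137-dimensional cross-polytope has 2n = 2·137 = 274 vertices.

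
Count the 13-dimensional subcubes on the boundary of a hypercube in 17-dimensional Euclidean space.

Number of 13-faces = C(17,13) · 2^(17-13) = 2380 · 16 = 38080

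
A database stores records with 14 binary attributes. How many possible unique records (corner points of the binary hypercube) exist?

Number of vertices = 2^14 = 16384.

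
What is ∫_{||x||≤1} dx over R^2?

The n-ball volume is π^(n/2)·r^n/Γ(n/2+1). With n=2, r=1: V = π ≈ 3.14159.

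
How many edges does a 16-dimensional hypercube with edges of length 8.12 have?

Each of the 2^16 = 65536 vertices has degree 16; total edges = 16·2^16/2 = 524288.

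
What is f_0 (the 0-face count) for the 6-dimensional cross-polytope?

Number of 0-faces = 2^(0+1) · C(6,0+1) = 2 · 6 = 12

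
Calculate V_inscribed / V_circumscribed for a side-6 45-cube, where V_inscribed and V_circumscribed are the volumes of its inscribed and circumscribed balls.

Volume scales as r^n, and r_in/r_out = 1/√45, giving (1/√45)^45 ≈ 6.34919e-38.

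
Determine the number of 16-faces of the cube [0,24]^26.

Number of 16-faces = C(26,16) · 2^(26-16) = 5311735 · 1024 = 5439216640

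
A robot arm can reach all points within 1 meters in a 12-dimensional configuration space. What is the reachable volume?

V = π^6/720 ≈ 1.33526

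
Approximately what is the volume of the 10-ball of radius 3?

Volume = π^{10/2}·(3)^10/Γ(6) = 19683·π^5/40 ≈ 150585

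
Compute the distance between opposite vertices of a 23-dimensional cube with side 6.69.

Diagonal = √23 · 6.69 ≈ 32.0841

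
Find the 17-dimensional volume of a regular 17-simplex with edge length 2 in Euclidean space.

V = (2^17 / 17!) · √((17+1) / 2^17) ≈ 4.3184e-12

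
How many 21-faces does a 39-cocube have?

An n-cross-polytope has 2^(k+1)·C(n,k+1) k-faces. Here 2^22·C(39,22) = 4194304·51021117810 = 213998078514954240.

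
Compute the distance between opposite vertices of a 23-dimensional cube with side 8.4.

The space diagonal of an n-cube of side s is s√n. Here 8.4·√23 ≈ 40.285.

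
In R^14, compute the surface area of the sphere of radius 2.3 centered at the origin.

S = n·V_n(r)/r = 14·V_14(2.3)/2.3 (volume-to-surface relation), giving 422872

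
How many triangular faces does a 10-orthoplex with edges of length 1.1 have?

Each 2-face is the convex hull of 3 vertices, one chosen as ±e_i from each of 3 distinct axes: 2^3·C(10,3) = 960.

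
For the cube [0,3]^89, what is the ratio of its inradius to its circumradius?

r_in / r_out = (3/2) / (3√89/2) = 1/√89 ≈ 0.106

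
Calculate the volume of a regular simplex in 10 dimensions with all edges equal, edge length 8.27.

V_10 = √(11) · 8.27^10 / (10! · 2^(10/2)) ≈ 42.7404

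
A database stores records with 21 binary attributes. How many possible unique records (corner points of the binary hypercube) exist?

The 21-cube has 2^21 = 2097152 vertices.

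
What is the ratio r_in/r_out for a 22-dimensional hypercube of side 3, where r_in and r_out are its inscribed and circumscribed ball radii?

r_in / r_out = (3/2) / (3√22/2) = 1/√22 ≈ 0.213201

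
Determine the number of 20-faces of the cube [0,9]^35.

Number of 20-faces = C(35,20) · 2^(35-20) = 3247943160 · 32768 = 106428601466880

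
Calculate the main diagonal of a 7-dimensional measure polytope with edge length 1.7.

d = √(1.7² + 1.7² + ... + 1.7²) [7 terms] = √(7·1.7²) = 1.7√7 ≈ 4.49778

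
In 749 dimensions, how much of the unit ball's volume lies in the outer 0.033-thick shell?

V(inner)/V(outer) = ((1-0.033)/1)^749 ≈ 1.215e-11, so the shell fraction is 1 - 1.215e-11.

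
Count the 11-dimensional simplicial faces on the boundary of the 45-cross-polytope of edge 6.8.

An n-cross-polytope has 2^(k+1)·C(n,k+1) k-faces. Here 2^12·C(45,12) = 4096·28760021745 = 117801049067520.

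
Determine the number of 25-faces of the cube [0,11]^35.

An n-cube has C(n,k)·2^(n-k) k-faces. Here C(35,25)·2^10 = 183579396·1024 = 187985301504.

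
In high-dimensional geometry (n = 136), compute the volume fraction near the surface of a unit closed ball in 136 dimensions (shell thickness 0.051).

1 - (1-0.051)^136 ≈ 0.999191 ≈ 99.92%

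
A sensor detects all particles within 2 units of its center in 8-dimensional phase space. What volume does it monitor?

Volume = π^{8/2}·(2)^8/Γ(5) = 32·π^4/3 ≈ 1039.03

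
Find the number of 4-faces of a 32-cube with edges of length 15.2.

f_4(32-cube) = (32 choose 4) · 2^28 = 9652938997760.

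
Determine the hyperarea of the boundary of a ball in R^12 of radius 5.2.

S = n·V_n(r)/r = 12·V_12(5.2)/5.2 (volume-to-surface relation), giving 1.20444e+09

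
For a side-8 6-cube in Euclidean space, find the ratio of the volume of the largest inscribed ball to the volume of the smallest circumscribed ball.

The radii are 8/2 and 8√6/2, so the volume ratio is (1/√6)^6 = 6^{-6/2} ≈ 0.00462963.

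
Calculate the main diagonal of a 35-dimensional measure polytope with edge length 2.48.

d = √(2.48² + 2.48² + ... + 2.48²) [35 terms] = √(35·2.48²) = 2.48√35 ≈ 14.6719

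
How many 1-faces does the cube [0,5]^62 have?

An n-cube has n·2^(n-1) edges. With n = 62: 62·2305843009213693952 = 142962266571249025024.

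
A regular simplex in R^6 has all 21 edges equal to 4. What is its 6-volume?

For a regular n-simplex with edge a, V = (a^n / n!)·√((n+1)/2^n). With a=4, n=6: V ≈ 1.88142.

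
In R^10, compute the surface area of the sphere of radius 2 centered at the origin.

The surface area of an n-ball is 2π^(n/2) r^(n-1) / Γ(n/2). For n=10, r=2: 128·π^5/3 ≈ 13056.8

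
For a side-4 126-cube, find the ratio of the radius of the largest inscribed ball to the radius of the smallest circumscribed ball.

r_in / r_out = (4/2) / (4√126/2) = 1/√126 ≈ 0.0890871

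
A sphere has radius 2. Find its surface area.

|∂B_3(2)| = 4πr² = 4π·(2)² ≈ 50.2655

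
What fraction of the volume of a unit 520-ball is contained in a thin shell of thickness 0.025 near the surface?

V(inner)/V(outer) = ((1-0.025)/1)^520 ≈ 1.916e-06, so the shell fraction is 0.999998084.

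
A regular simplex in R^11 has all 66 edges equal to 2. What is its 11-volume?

V = (2^11 / 11!) · √((11+1) / 2^11) ≈ 3.92735e-06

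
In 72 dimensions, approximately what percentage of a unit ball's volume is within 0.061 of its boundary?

1 - (1-0.061)^72 ≈ 0.989237 ≈ 98.92%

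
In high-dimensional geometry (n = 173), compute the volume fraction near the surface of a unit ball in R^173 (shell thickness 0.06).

1 - (1-0.06)^173 ≈ 0.999978 ≈ 99.997756%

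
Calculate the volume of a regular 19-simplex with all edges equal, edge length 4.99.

V = (4.99^19 / 19!) · √((19+1) / 2^19) ≈ 9.32279e-07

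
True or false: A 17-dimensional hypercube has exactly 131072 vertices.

True. The 17-cube has 2^17 = 131072 vertices.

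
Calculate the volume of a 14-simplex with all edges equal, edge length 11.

V = (11^14 / 14!) · √((14+1) / 2^14) ≈ 131.803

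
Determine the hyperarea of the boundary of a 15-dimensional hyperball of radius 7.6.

S_15(7.6) = 2·π^(15/2)·(7.6)^14 / Γ(15/2) ≈ 1.22719e+13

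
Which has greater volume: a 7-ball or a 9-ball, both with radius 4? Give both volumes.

V_7(4) ≈ 77410.6. V_9(4) ≈ 864684. The 9-ball is larger.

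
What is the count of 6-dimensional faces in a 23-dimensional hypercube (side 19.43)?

Choose 6 of 23 axes to span the face (C(23,6) = 100947 ways), then fix each of the remaining 17 coordinates at one of its two extreme values (2^17 = 131072 ways): 100947·131072 = 13231325184.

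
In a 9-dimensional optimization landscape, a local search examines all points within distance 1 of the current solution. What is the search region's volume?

The n-ball volume is π^(n/2)·r^n/Γ(n/2+1). With n=9, r=1: V = 32·π^4/945 ≈ 3.29851.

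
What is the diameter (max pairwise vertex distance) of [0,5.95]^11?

d = √(5.95² + 5.95² + ... + 5.95²) [11 terms] = √(11·5.95²) = 5.95√11 ≈ 19.7339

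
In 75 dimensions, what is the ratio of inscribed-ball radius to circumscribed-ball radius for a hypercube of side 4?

For an n-cube of any side s, the inradius is s/2 and the circumradius is s√n/2, so the ratio is 1/√75 ≈ 0.11547.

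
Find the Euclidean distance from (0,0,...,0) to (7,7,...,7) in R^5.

||(7,7,...,7)|| = √(5)·7 ≈ 15.6525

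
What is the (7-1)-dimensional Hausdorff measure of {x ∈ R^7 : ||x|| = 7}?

S = n·V_n(r)/r = 7·V_7(7)/7 (volume-to-surface relation), giving 1882384·π^3/15 ≈ 3.89105e+06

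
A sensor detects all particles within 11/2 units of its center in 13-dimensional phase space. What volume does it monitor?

V_13(11/2) = π^(13/2) · (11/2)^13 / Γ(13/2 + 1) = 3138428376721·π^6/786240 ≈ 3.83757e+09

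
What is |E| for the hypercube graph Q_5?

Number of 1-faces = C(5,1)·2^(5-1) = 5·16 = 80.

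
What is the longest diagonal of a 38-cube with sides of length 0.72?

The space diagonal of an n-cube of side s is s√n. Here 0.72·√38 ≈ 4.43838.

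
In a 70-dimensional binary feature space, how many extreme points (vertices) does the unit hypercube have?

Number of vertices = 2^70 = 1180591620717411303424.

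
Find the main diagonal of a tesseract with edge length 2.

||(2,2,...,2)|| = √(4)·2 = 4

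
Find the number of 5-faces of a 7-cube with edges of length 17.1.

Number of 5-faces = C(7,5) · 2^(7-5) = 21 · 4 = 84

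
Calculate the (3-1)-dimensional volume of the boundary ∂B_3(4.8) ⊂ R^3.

|∂B_3(4.8)| = 4πr² = 4π·(4.8)² ≈ 289.529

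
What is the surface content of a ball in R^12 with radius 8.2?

The surface area of an n-ball is 2π^(n/2) r^(n-1) / Γ(n/2). For n=12, r=8.2: 1.80593e+11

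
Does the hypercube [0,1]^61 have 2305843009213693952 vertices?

True. The 61-cube has 2^61 = 2305843009213693952 vertices.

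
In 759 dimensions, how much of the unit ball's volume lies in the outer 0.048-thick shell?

1 - (1-0.048)^759 ≈ 1 - 6.102e-17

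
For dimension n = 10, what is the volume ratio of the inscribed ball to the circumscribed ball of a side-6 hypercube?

V_in / V_out = (r_in/r_out)^10 = (1/√10)^10 = 10^(-10/2) ≈ 1e-05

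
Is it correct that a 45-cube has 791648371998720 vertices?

False. The 45-cube has 2^45 = 35184372088832 vertices.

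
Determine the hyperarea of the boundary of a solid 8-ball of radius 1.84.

S_8(1.84) = 2·π^(8/2)·(1.84)^7 / Γ(8/2) ≈ 2318.48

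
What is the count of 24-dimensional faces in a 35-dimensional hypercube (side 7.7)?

An n-cube has C(n,k)·2^(n-k) k-faces. Here C(35,24)·2^11 = 417225900·2048 = 854478643200.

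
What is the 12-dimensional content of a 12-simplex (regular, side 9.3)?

V_12 = √(13) · 9.3^12 / (12! · 2^(12/2)) ≈ 49.2323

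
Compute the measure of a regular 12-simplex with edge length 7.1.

Volume = 7.1^12 · √(13/2^12) / 12! ≈ 1.92999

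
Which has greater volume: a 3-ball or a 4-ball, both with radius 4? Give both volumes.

V_3(4) ≈ 268.083. V_4(4) ≈ 1263.31. The 4-ball is larger.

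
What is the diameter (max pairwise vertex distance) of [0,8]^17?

d = √(8² + 8² + ... + 8²) [17 terms] = √(17·8²) = 8√17 ≈ 32.9848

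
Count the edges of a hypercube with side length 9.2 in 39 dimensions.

Number of 1-faces = C(39,1)·2^(39-1) = 39·274877906944 = 10720238370816.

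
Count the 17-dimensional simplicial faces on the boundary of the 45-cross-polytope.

Each 17-face is the convex hull of 18 vertices, one chosen as ±e_i from each of 18 distinct axes: 2^18·C(45,18) = 449808825041551360.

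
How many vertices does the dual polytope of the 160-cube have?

The 160-dimensional cross-polytope has 2n = 2·160 = 320 vertices.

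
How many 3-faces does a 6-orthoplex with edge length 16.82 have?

An n-cross-polytope has 2^(k+1)·C(n,k+1) k-faces. Here 2^4·C(6,4) = 16·15 = 240.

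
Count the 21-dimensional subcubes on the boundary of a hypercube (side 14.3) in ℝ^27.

Number of 21-faces = C(27,21) · 2^(27-21) = 296010 · 64 = 18944640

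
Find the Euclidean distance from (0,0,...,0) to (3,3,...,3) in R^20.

The space diagonal of an n-cube of side s is s√n. Here 3·√20 ≈ 13.4164.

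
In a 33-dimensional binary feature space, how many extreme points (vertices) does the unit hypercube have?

An n-cube has 2^n vertices; for n = 33 that is 2^33 = 8589934592.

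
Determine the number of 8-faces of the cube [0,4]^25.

Number of 8-faces = C(25,8) · 2^(25-8) = 1081575 · 131072 = 141764198400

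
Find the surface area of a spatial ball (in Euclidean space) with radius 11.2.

S = n·V_n(r)/r = 3·V_3(11.2)/11.2 (volume-to-surface relation), giving 4πr² = 4π·(11.2)² ≈ 1576.33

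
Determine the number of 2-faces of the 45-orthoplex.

f_2(45-orthoplex) = 2^3 · (45 choose 3) = 113520.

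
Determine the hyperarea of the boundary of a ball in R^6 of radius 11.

The surface area of an n-ball is 2π^(n/2) r^(n-1) / Γ(n/2). For n=6, r=11: 161051·π^3 ≈ 4.99359e+06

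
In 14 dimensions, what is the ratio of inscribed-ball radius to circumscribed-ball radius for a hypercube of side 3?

Ratio = (s/2)/(s√14/2) = 14^(-1/2) ≈ 0.267261.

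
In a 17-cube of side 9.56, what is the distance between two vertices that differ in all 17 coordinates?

The space diagonal of an n-cube of side s is s√n. Here 9.56·√17 ≈ 39.4169.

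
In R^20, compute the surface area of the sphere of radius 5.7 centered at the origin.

S = n·V_n(r)/r = 20·V_20(5.7)/5.7 (volume-to-surface relation), giving 1.18683e+14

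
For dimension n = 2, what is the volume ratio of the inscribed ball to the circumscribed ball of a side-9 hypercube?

Volume scales as r^n, and r_in/r_out = 1/√2, giving (1/√2)^2 ≈ 0.5.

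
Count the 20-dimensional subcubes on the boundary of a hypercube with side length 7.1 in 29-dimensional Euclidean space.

Choose 20 of 29 axes to span the face (C(29,20) = 10015005 ways), then fix each of the remaining 9 coordinates at one of its two extreme values (2^9 = 512 ways): 10015005·512 = 5127682560.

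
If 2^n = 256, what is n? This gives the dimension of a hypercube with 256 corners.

2^n = 256 ⇒ n = log_2(256) = 8.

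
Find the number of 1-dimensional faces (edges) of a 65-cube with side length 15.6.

An n-cube has n·2^(n-1) edges. With n = 65: 65·18446744073709551616 = 1199038364791120855040.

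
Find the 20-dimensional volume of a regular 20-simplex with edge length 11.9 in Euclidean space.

V = (11.9^20 / 20!) · √((20+1) / 2^20) ≈ 5.96519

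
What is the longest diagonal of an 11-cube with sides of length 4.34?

||(4.34,4.34,...,4.34)|| = √(11)·4.34 ≈ 14.3942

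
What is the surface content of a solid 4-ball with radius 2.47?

|∂B_4(2.47)| ≈ 297.455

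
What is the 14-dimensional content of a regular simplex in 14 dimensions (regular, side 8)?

For a regular n-simplex with edge a, V = (a^n / n!)·√((n+1)/2^n). With a=8, n=14: V ≈ 1.52647.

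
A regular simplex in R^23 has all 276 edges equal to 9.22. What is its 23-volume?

For a regular n-simplex with edge a, V = (a^n / n!)·√((n+1)/2^n). With a=9.22, n=23: V ≈ 0.0010106.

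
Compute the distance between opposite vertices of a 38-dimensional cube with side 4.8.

||(4.8,4.8,...,4.8)|| = √(38)·4.8 ≈ 29.5892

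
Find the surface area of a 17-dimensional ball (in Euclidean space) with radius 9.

S_17(9) = 2·π^(17/2)·(9)^16 / Γ(17/2) = 11712917736940032·π^8/25025 ≈ 4.44109e+15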